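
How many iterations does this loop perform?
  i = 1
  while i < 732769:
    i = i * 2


The loop variable doubles each iteration:
i = 1 -> 2 -> 4 -> 8 -> 16 -> 32 -> 64 -> 128 -> 256 -> 512 -> 1024 -> 2048 -> 4096 -> 8192 -> 16384 -> 32768 -> 65536 -> 131072 -> 262144 -> 524288 -> 1048576 (stop, 1048576 >= 732769)
Number of doublings = ceil(log2(732769)) = 20


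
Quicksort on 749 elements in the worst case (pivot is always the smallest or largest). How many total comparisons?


In the worst case, each partition step picks the worst pivot:
  Partition 1: 748 comparisons (n-1 elements to compare)
  Partition 2: 747 comparisons
  Partition 3: 746 comparisons
  Partition 4: 745 comparisons
  Partition 5: 744 comparisons
  ...
  Last partition: 0 comparisons
Total = (n-1) + (n-2) + ... + 1 + 0 = n*(n-1)/2
= 749*748/2 = 280126


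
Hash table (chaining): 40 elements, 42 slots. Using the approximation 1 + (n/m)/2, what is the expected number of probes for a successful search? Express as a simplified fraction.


Computing expected probes:
alpha = 40/42
= 1 + alpha/2
= 1 + 40/(2*42)
= (2*42 + 40) / (2*42)
= 124/84 = 31/21


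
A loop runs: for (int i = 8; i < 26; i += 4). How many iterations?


Loop starts at i = 8, increments by 4, stops when i >= 26.
Number of iterations = ceil((26 - 8) / 4)
= ceil(18 / 4)
= 5


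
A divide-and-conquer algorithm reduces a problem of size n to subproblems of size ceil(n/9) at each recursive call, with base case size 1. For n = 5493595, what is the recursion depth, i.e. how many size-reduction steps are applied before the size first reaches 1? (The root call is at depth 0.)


Each step divides the size by 9 (rounding up); after k steps the size is ceil(n/9^k), which equals 1 exactly when 9^k >= n.
So the depth is the smallest k with 9^k >= 5493595, i.e. ceil(log_9(5493595)).
9^7 = 4782969 < 5493595 <= 43046721 = 9^8
Recursion depth = 8


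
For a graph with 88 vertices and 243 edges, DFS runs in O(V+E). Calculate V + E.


A full DFS traversal visits each vertex once and examines each edge once.
V = 88
E = 243
Sum = 88 + 243 = 331


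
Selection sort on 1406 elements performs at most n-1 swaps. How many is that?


Each of the 1405 passes places one element in its final position.
Pass 1: swap minimum into position 0
Pass 2: swap minimum of remaining into position 1
...
Pass 1405: last two elements, one swap
Maximum swaps = 1406 - 1 = 1405


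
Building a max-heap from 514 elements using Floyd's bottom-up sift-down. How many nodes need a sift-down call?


In a heap of 514 elements (0-indexed array):
  Last element index: 513
  Parent of last element: floor((513 - 1) / 2) = 256
  Internal nodes: indices 0 to 256
  Count = floor(514/2) = 257


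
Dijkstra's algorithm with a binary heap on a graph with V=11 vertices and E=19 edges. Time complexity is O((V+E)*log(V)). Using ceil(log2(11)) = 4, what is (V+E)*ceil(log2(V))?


Dijkstra with a binary heap: each vertex is extracted once, each edge may relax once.
Each heap operation costs O(log V).
V + E = 11 + 19 = 30
ceil(log2(11)) = 4 (since 2^3 = 8 < 11 <= 16 = 2^4)
Total heap work = (V+E) * ceil(log2(V)) = 30 * 4 = 120


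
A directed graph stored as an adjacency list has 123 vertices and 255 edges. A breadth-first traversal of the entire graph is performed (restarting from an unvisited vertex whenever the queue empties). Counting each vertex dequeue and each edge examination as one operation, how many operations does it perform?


A full BFS traversal dequeues each vertex once and examines each edge once.
Vertex visits: 123
Edge visits: 255
V + E = 123 + 255 = 378


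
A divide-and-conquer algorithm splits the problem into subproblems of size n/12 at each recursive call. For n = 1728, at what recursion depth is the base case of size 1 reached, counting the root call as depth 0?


At each depth, the problem size is divided by 12:
  Depth 0: problem size = 1728
  Depth 1: problem size = 144
  Depth 2: problem size = 12
  Depth 3: problem size = 1 (base case)
The base case is reached at depth log_12(1728) = 3 (the tree has 4 levels counting depth 0, but the depth asked for is 3).
Recursion depth = 3


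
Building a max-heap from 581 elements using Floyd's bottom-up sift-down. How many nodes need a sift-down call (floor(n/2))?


In a heap of 581 elements (0-indexed array):
  Last element index: 580
  Parent of last element: floor((580 - 1) / 2) = 289
  Internal nodes: indices 0 to 289
  Count = floor(581/2) = 290


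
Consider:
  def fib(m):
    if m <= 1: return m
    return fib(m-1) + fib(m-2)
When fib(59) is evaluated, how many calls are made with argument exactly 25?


Let N(m) = number of times fib(m) is called while evaluating fib(59).
N(59) = 1 (the initial call).
N(58) = 1 (only fib(59) calls it).
For 1 <= m <= 57: fib(m) is called by fib(m+1) and fib(m+2), so
  N(m) = N(m+1) + N(m+2).
fib(0) is called only by fib(2), so N(0) = N(2).
Walk down from m=59:
  N(59)=1, N(58)=1, N(57)=2, N(56)=3, N(55)=5, N(54)=8, N(53)=13, N(52)=21, N(51)=34, N(50)=55, N(49)=89, N(48)=144, N(47)=233, N(46)=377, N(45)=610, N(44)=987, N(43)=1597, N(42)=2584, N(41)=4181, N(40)=6765, N(39)=10946, N(38)=17711, N(37)=28657, N(36)=46368, N(35)=75025, N(34)=121393, N(33)=196418, N(32)=317811, N(31)=514229, N(30)=832040, N(29)=1346269, N(28)=2178309, N(27)=3524578, N(26)=5702887, N(25)=9227465
N(25) = 9227465


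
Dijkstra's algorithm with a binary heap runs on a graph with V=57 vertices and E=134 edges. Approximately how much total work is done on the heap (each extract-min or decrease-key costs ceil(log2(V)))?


Dijkstra with a binary heap: each vertex is extracted once, each edge may relax once.
Each heap operation costs O(log V).
V + E = 57 + 134 = 191
ceil(log2(57)) = 6 (since 2^5 = 32 < 57 <= 64 = 2^6)
Total heap work = (V+E) * ceil(log2(V)) = 191 * 6 = 1146


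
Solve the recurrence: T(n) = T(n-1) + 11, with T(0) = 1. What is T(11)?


Unrolling the recurrence:
T(11) = T(10) + 11
       = T(9) + 11 + 11
       = T(8) + 11*3
       ...
       = T(0) + 11*11
       = 1 + 121 = 122


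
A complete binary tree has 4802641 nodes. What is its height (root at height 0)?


In a complete binary tree, level k holds nodes 2^k .. 2^(k+1)-1 (1-indexed).
Height = floor(log2(n)) = floor(log2(4802641)) = 22
Check: 2^22 = 4194304 <= 4802641 < 8388608 = 2^23


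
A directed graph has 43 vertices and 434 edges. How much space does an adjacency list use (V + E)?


Adjacency list: one list head per vertex + one entry per edge
Vertex heads: 43
Edge entries: 434
Total = 43 + 434 = 477


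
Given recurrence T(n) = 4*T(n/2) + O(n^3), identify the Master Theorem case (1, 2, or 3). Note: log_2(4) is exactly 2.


Master Theorem parameters: a=4, b=2, c=3
log_b(a) = 2
Compare b^c with a: 2^3 = 8 > 4, so c > log_b(a).
Comparing c=3 vs log_b(a)=2:
3 > 2 => Case 3
Result: T(n) = O(n^3)
Master Theorem case = 3


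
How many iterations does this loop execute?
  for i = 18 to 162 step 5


The loop variable i takes values starting at 18 and increments by 5 each iteration.
Sequence: i = 18, 23, 28, 33, 38, 43, 48, 53, 58, ...
The upper bound 162 is inclusive, so the count is floor((last - first) / step) + 1:
floor((162 - 18) / 5) + 1 = floor(144/5) + 1 = 28 + 1 = 29


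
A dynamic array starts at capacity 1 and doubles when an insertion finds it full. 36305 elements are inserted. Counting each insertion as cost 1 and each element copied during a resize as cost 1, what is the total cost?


n = 36305
Insertion costs: 36305
Resizes copy 1, 2, 4, ... up to the largest power of 2 that is <= n-1 = 36304, i.e. 32768.
Copy costs = 1 + 2 + 4 + 8 + 16 + 32 + 64 + 128 + 256 + 512 + 1024 + 2048 + 4096 + 8192 + 16384 + 32768 = 65535
Total = 36305 + 65535 = 101840


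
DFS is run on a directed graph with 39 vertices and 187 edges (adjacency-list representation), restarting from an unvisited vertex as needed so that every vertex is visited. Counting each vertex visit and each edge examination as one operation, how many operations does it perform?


A full DFS traversal processes each vertex exactly once (push/pop on stack).
Each directed edge is examined once.
V = 39, E = 187
V + E = 226


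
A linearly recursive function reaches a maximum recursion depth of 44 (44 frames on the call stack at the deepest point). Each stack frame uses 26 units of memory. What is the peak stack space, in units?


Maximum recursion depth = 44 frames
Memory per frame = 26 units
Total stack space = depth * frame_size
= 44 * 26 = 1144


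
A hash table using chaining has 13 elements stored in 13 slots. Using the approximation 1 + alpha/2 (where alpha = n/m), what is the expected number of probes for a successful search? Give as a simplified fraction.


Load factor alpha = n/m = 13/13
Expected probes = 1 + alpha/2 = 1 + 13/(2*13)
= 1 + 13/26
= 26/26 + 13/26
= 39/26
Simplify: 3/2


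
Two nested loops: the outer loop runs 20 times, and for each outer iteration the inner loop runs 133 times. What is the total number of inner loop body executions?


Outer loop: 20 iterations
Inner loop: 133 iterations per outer iteration
Total = 20 * 133 = 2660


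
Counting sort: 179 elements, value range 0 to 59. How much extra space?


n = 179 (output array)
k = 60 (count array for 60 distinct values)
Extra space = 179 + 60 = 239


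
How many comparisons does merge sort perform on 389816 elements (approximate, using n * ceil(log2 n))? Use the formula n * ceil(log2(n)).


Recursion depth: ceil(log2(389816)) = 19
Each recursion level merges n = 389816 elements
Total = 389816 * 19 = 7406504


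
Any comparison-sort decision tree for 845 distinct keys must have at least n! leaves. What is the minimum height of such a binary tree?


A binary decision tree of height h has at most 2^h leaves and needs at least n! of them, so h >= ceil(log2(n!)).
845! is far too large to multiply out, so use Stirling's series:
  ln(n!) ~ n ln n - n + (1/2) ln(2 pi n) + 1/(12n)  (error below 1/(360 n^3), negligible here)
  ln(845) = 6.7393366
  n ln n = 845 * 6.7393366 = 5694.7394
  (1/2) ln(2 pi * 845) = (1/2) ln(5309.2916) = 4.2886
  1/(12*845) = 0.0001
  ln(845!) ~ 5694.7394 - 845 + 4.2886 + 0.0001 = 4854.0281
Convert to base 2: log2(845!) = 4854.0281 / ln 2 = 4854.0281 / 0.69314718 = 7002.8823
ceil(7002.8823) = 7003


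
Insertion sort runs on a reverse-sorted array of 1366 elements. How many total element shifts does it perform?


Sum of shifts = 1 + 2 + 3 + ... + 1365
= 1366 * 1365 / 2
= 1864590 / 2
= 932295


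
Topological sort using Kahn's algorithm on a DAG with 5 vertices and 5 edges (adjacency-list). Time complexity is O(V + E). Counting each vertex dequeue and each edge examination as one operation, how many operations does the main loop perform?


Kahn's algorithm:
  1. Compute in-degrees: O(V + E)
  2. Process queue: each vertex dequeued once (O(V))
     each edge examined once (O(E))
Total = V + E = 5 + 5 = 10


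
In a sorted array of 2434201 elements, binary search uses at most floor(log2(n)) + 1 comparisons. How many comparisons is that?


Halving sequence: 2434201 -> 1217100 -> 608550 -> 304275 -> 152137 -> 76068 -> 38034 -> 19017 -> 9508 -> 4754 -> 2377 -> 1188 -> 594 -> 297 -> 148 -> 74 -> 37 -> 18 -> 9 -> 4 -> 2 -> 1
Number of halvings = 21
Max comparisons = 21 + 1 = 22


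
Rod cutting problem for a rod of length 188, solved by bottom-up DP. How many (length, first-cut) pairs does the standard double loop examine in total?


For each subproblem length i = 1..188, the inner loop considers i possible first cuts.
Total = 1 + 2 + ... + 188
= 188*(188+1)/2
= 188*189/2 = 17766


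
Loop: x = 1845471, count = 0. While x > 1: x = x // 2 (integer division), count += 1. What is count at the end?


The variable x halves each step:
x = 1845471 -> 922735 -> 461367 -> 230683 -> 115341 -> 57670 -> 28835 -> 14417 -> 7208 -> 3604 -> 1802 -> 901 -> 450 -> 225 -> 112 -> 56 -> 28 -> 14 -> 7 -> 3 -> 1
Number of halvings = floor(log2(1845471)) = 20


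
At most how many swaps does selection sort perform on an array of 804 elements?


Each of the 803 passes places one element in its final position.
Pass 1: swap minimum into position 0
Pass 2: swap minimum of remaining into position 1
...
Pass 803: last two elements, one swap
Maximum swaps = 804 - 1 = 803


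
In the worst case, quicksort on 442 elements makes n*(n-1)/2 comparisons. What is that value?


Sum of comparisons per partition:
441 + 440 + ... + 1 + 0
= 442 * (442 - 1) / 2
= 442 * 441 / 2
= 97461


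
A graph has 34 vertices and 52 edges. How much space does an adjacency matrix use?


Adjacency matrix: V x V grid of entries
Space = V^2 = 34^2 = 34 * 34 = 1156


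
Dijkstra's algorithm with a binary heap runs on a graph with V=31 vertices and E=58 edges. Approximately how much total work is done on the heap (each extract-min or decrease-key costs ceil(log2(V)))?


Dijkstra with a binary heap: each vertex is extracted once, each edge may relax once.
Each heap operation costs O(log V).
V + E = 31 + 58 = 89
ceil(log2(31)) = 5 (since 2^4 = 16 < 31 <= 32 = 2^5)
Total heap work = (V+E) * ceil(log2(V)) = 89 * 5 = 445


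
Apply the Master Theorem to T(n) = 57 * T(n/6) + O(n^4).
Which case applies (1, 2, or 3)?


The Master Theorem: T(n) = a*T(n/b) + O(n^c)
  a = 57, b = 6, c = 4
log_b(a) = log_6(57) ~ 2.256
Compare b^c with a: 6^4 = 1296 > 57, so c > log_b(a).
Since c > log_b(a), Case 3 applies.
T(n) = O(n^4)
Master Theorem case = 3


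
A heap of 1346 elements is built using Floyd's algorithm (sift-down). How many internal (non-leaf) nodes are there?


Leaf nodes occupy roughly half the array.
Sift-down is called for each internal node, starting from the last one.
Internal nodes = floor(n/2) = floor(1346/2) = 673


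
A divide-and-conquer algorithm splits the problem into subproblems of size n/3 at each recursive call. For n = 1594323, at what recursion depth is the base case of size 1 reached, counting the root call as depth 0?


At each depth, the problem size is divided by 3:
  Depth 0: problem size = 1594323
  Depth 1: problem size = 531441
  Depth 2: problem size = 177147
  Depth 3: problem size = 59049
  Depth 4: problem size = 19683
  Depth 5: problem size = 6561
  Depth 6: problem size = 2187
  Depth 7: problem size = 729
  Depth 8: problem size = 243
  Depth 9: problem size = 81
  Depth 10: problem size = 27
  Depth 11: problem size = 9
  Depth 12: problem size = 3
  Depth 13: problem size = 1 (base case)
The base case is reached at depth log_3(1594323) = 13 (the tree has 14 levels counting depth 0, but the depth asked for is 13).
Recursion depth = 13


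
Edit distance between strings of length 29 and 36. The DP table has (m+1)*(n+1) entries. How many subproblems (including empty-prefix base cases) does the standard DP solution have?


The table includes base cases (empty prefixes).
Rows: (m+1) = 30
Columns: (n+1) = 37
Total = 30 * 37 = 1110


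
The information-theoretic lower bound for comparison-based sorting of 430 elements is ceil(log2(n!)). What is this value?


A binary decision tree of height h has at most 2^h leaves and needs at least n! of them, so h >= ceil(log2(n!)).
430! is far too large to multiply out, so use Stirling's series:
  ln(n!) ~ n ln n - n + (1/2) ln(2 pi n) + 1/(12n)  (error below 1/(360 n^3), negligible here)
  ln(430) = 6.0637852
  n ln n = 430 * 6.0637852 = 2607.4276
  (1/2) ln(2 pi * 430) = (1/2) ln(2701.7697) = 3.9508
  1/(12*430) = 0.0002
  ln(430!) ~ 2607.4276 - 430 + 3.9508 + 0.0002 = 2181.3786
Convert to base 2: log2(430!) = 2181.3786 / ln 2 = 2181.3786 / 0.69314718 = 3147.0641
ceil(3147.0641) = 3148


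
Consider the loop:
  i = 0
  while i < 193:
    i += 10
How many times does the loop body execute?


Starting at i = 0, each iteration adds 10.
Iterations until i >= 193:
  Iteration 1: i = 0 -> i = 10
  Iteration 2: i = 10 -> i = 20
  Iteration 3: i = 20 -> i = 30
  Iteration 4: i = 30 -> i = 40
  Iteration 5: i = 40 -> i = 50
  Iteration 6: i = 50 -> i = 60
  Iteration 7: i = 60 -> i = 70
  Iteration 8: i = 70 -> i = 80
  ... continuing ...
Total iterations = ceil(193/10) = 20


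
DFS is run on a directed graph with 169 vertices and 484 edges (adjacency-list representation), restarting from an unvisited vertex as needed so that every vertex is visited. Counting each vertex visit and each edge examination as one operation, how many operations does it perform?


A full DFS traversal processes each vertex exactly once (push/pop on stack).
Each directed edge is examined once.
V = 169, E = 484
V + E = 653


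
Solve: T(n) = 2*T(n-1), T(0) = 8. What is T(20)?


Unrolling:
T(20) = 2*T(19) = 2^2*T(18) = ... = 2^20*T(0)
= 2^20 * 8
= 1048576 * 8 = 8388608


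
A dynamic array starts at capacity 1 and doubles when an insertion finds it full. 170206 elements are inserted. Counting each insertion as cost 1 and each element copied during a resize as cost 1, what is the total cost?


n = 170206
Insertion costs: 170206
Resizes copy 1, 2, 4, ... up to the largest power of 2 that is <= n-1 = 170205, i.e. 131072.
Copy costs = 1 + 2 + 4 + 8 + 16 + 32 + 64 + 128 + 256 + 512 + 1024 + 2048 + 4096 + 8192 + 16384 + 32768 + 65536 + 131072 = 262143
Total = 170206 + 262143 = 432349


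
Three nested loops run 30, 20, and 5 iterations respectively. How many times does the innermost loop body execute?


Loop 1 (outermost): 30 iterations
Loop 2 (middle): 20 iterations per outer
Loop 3 (innermost): 5 iterations per middle
Total = 30 * 20 * 5 = 3000


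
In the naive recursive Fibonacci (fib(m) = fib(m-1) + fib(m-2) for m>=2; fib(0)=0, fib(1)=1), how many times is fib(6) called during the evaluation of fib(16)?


Let N(m) = number of times fib(m) is called while evaluating fib(16).
N(16) = 1 (the initial call).
N(15) = 1 (only fib(16) calls it).
For 1 <= m <= 14: fib(m) is called by fib(m+1) and fib(m+2), so
  N(m) = N(m+1) + N(m+2).
fib(0) is called only by fib(2), so N(0) = N(2).
Walk down from m=16:
  N(16)=1, N(15)=1, N(14)=2, N(13)=3, N(12)=5, N(11)=8, N(10)=13, N(9)=21, N(8)=34, N(7)=55, N(6)=89
N(6) = 89


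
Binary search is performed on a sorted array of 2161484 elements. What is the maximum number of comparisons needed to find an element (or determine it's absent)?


Binary search halves the search space each comparison:
  Step 1: search space = 2161484 -> 1080742
  Step 2: search space = 1080742 -> 540371
  Step 3: search space = 540371 -> 270185
  Step 4: search space = 270185 -> 135092
  Step 5: search space = 135092 -> 67546
  Step 6: search space = 67546 -> 33773
  Step 7: search space = 33773 -> 16886
  Step 8: search space = 16886 -> 8443
  Step 9: search space = 8443 -> 4221
  Step 10: search space = 4221 -> 2110
  Step 11: search space = 2110 -> 1055
  Step 12: search space = 1055 -> 527
  Step 13: search space = 527 -> 263
  Step 14: search space = 263 -> 131
  Step 15: search space = 131 -> 65
  Step 16: search space = 65 -> 32
  Step 17: search space = 32 -> 16
  Step 18: search space = 16 -> 8
  Step 19: search space = 8 -> 4
  Step 20: search space = 4 -> 2
  Step 21: search space = 2 -> 1
  Step 22: search space = 1 (final check)
Maximum comparisons = floor(log2(2161484)) + 1 = 21 + 1 = 22


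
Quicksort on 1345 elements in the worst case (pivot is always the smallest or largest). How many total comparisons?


In the worst case, each partition step picks the worst pivot:
  Partition 1: 1344 comparisons (n-1 elements to compare)
  Partition 2: 1343 comparisons
  Partition 3: 1342 comparisons
  Partition 4: 1341 comparisons
  Partition 5: 1340 comparisons
  ...
  Last partition: 0 comparisons
Total = (n-1) + (n-2) + ... + 1 + 0 = n*(n-1)/2
= 1345*1344/2 = 903840


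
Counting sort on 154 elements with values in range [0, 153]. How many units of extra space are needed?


Output array size: 154 (to store sorted result)
Count array size: 154 (one slot per possible value, range 0 to 153)
Total extra space = 154 + 154 = 308


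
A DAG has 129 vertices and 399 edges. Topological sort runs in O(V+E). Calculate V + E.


V = 129 (vertex processing)
E = 399 (edge processing)
V + E = 129 + 399 = 528


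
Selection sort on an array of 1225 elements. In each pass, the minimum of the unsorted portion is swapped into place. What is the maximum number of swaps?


Selection sort performs one swap per pass:
  Pass 1: find min in positions 0 to 1224, swap with position 0
  Pass 2: find min in positions 1 to 1224, swap with position 1
  Pass 3: find min in positions 2 to 1224, swap with position 2
  Pass 4: find min in positions 3 to 1224, swap with position 3
  Pass 5: find min in positions 4 to 1224, swap with position 4
  ... (1219 more passes)
Total passes (and swaps) = n - 1 = 1225 - 1 = 1224


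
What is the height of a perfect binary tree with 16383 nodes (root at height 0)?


A perfect binary tree with 16383 nodes:
  16383 = 2^14 - 1
  Levels: 0, 1, ..., 13
  Height = 13


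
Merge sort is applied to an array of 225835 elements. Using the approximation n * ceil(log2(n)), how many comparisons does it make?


Merge sort divides the array into halves recursively.
Number of levels = ceil(log2(225835)) = 18
At each level, approximately n = 225835 comparisons are needed for merging.
Total comparisons ~ n * ceil(log2(n)) = 225835 * 18 = 4065030


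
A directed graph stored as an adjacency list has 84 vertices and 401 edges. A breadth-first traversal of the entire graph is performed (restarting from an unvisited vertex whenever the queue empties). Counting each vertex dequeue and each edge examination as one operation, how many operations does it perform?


A full BFS traversal dequeues each vertex once and examines each edge once.
Vertex visits: 84
Edge visits: 401
V + E = 84 + 401 = 485


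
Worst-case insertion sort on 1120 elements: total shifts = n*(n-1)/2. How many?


Sum of shifts = 1 + 2 + 3 + ... + 1119
= 1120 * 1119 / 2
= 1253280 / 2
= 626640


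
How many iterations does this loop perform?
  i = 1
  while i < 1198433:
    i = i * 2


The loop variable doubles each iteration:
i = 1 -> 2 -> 4 -> 8 -> 16 -> 32 -> 64 -> 128 -> 256 -> 512 -> 1024 -> 2048 -> 4096 -> 8192 -> 16384 -> 32768 -> 65536 -> 131072 -> 262144 -> 524288 -> 1048576 -> 2097152 (stop, 2097152 >= 1198433)
Number of doublings = ceil(log2(1198433)) = 21


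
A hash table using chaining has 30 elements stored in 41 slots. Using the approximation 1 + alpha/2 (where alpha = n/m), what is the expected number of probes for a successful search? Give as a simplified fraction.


Load factor alpha = n/m = 30/41
Expected probes = 1 + alpha/2 = 1 + 30/(2*41)
= 1 + 30/82
= 82/82 + 30/82
= 112/82
Simplify: 56/41


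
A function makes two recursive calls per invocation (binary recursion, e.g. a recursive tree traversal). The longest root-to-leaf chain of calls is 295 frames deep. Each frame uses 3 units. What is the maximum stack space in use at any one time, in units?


Binary recursion: the two calls run one after the other, so only one root-to-leaf chain of frames is on the stack at a time.
Maximum depth (longest chain) = 295 frames
Each frame = 3 units
Max stack space = 295 * 3 = 885


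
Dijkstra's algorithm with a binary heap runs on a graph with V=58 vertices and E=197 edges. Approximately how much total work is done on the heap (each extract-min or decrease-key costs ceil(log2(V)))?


Dijkstra with a binary heap: each vertex is extracted once, each edge may relax once.
Each heap operation costs O(log V).
V + E = 58 + 197 = 255
ceil(log2(58)) = 6 (since 2^5 = 32 < 58 <= 64 = 2^6)
Total heap work = (V+E) * ceil(log2(V)) = 255 * 6 = 1530


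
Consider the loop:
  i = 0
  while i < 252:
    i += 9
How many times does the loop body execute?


Starting at i = 0, each iteration adds 9.
Iterations until i >= 252:
  Iteration 1: i = 0 -> i = 9
  Iteration 2: i = 9 -> i = 18
  Iteration 3: i = 18 -> i = 27
  Iteration 4: i = 27 -> i = 36
  Iteration 5: i = 36 -> i = 45
  Iteration 6: i = 45 -> i = 54
  Iteration 7: i = 54 -> i = 63
  Iteration 8: i = 63 -> i = 72
  ... continuing ...
Total iterations = ceil(252/9) = 28


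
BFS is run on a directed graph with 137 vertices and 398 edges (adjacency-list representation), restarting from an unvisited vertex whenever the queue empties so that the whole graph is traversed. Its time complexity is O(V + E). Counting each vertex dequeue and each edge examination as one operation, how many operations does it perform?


A full BFS traversal dequeues each vertex exactly once and examines each directed edge exactly once.
V = 137 (vertex processing cost)
E = 398 (edge examination cost)
Total operations proportional to V + E = 137 + 398 = 535


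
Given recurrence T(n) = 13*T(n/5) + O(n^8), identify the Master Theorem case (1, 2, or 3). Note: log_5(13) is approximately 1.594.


Master Theorem parameters: a=13, b=5, c=8
log_b(a) = 1.594
Compare b^c with a: 5^8 = 390625 > 13, so c > log_b(a).
Comparing c=8 vs log_b(a)=1.594:
8 > 1.594 => Case 3
Result: T(n) = O(n^8)
Master Theorem case = 3


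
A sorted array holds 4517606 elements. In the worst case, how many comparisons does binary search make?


Halving sequence: 4517606 -> 2258803 -> 1129401 -> 564700 -> 282350 -> 141175 -> 70587 -> 35293 -> 17646 -> 8823 -> 4411 -> 2205 -> 1102 -> 551 -> 275 -> 137 -> 68 -> 34 -> 17 -> 8 -> 4 -> 2 -> 1
Number of halvings = 22
Max comparisons = 22 + 1 = 23


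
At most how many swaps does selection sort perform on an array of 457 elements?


Each of the 456 passes places one element in its final position.
Pass 1: swap minimum into position 0
Pass 2: swap minimum of remaining into position 1
...
Pass 456: last two elements, one swap
Maximum swaps = 457 - 1 = 456


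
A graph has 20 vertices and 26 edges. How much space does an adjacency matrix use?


Adjacency matrix: V x V grid of entries
Space = V^2 = 20^2 = 20 * 20 = 400


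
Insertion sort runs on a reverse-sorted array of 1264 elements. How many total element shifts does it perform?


Sum of shifts = 1 + 2 + 3 + ... + 1263
= 1264 * 1263 / 2
= 1596432 / 2
= 798216


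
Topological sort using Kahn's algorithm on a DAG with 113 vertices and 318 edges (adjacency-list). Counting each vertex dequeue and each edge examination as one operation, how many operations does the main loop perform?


Kahn's algorithm:
  1. Compute in-degrees: O(V + E)
  2. Process queue: each vertex dequeued once (O(V))
     each edge examined once (O(E))
Total = V + E = 113 + 318 = 431


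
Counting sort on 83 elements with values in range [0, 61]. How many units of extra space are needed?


Output array size: 83 (to store sorted result)
Count array size: 62 (one slot per possible value, range 0 to 61)
Total extra space = 83 + 62 = 145


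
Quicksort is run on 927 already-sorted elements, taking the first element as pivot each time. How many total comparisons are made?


Sum of comparisons per partition:
926 + 925 + ... + 1 + 0
= 927 * (927 - 1) / 2
= 927 * 926 / 2
= 429201


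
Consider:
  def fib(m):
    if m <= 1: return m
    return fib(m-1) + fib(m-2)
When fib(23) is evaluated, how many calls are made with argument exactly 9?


Let N(m) = number of times fib(m) is called while evaluating fib(23).
N(23) = 1 (the initial call).
N(22) = 1 (only fib(23) calls it).
For 1 <= m <= 21: fib(m) is called by fib(m+1) and fib(m+2), so
  N(m) = N(m+1) + N(m+2).
fib(0) is called only by fib(2), so N(0) = N(2).
Walk down from m=23:
  N(23)=1, N(22)=1, N(21)=2, N(20)=3, N(19)=5, N(18)=8, N(17)=13, N(16)=21, N(15)=34, N(14)=55, N(13)=89, N(12)=144, N(11)=233, N(10)=377, N(9)=610
N(9) = 610


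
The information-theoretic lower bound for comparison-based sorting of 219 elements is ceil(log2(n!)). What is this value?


A binary decision tree of height h has at most 2^h leaves and needs at least n! of them, so h >= ceil(log2(n!)).
219! is far too large to multiply out, so use Stirling's series:
  ln(n!) ~ n ln n - n + (1/2) ln(2 pi n) + 1/(12n)  (error below 1/(360 n^3), negligible here)
  ln(219) = 5.3890717
  n ln n = 219 * 5.3890717 = 1180.2067
  (1/2) ln(2 pi * 219) = (1/2) ln(1376.0176) = 3.6135
  1/(12*219) = 0.0004
  ln(219!) ~ 1180.2067 - 219 + 3.6135 + 0.0004 = 964.8206
Convert to base 2: log2(219!) = 964.8206 / ln 2 = 964.8206 / 0.69314718 = 1391.9419
ceil(1391.9419) = 1392


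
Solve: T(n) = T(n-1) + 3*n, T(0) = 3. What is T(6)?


Expanding the recurrence:
T(6) = T(5) + 3*6
       = T(4) + 3*5 + 3*6
       ...
       = T(0) + 3*(1 + 2 + ... + 6)
       = 3 + 3 * 6*7/2
       = 3 + 3 * 21
       = 3 + 63 = 66


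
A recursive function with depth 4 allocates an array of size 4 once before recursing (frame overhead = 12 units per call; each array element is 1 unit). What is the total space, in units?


Array allocation: 4 units (allocated once)
Stack frames: 4 deep * 12 per frame = 48 units
Total = 4 + 48 = 52


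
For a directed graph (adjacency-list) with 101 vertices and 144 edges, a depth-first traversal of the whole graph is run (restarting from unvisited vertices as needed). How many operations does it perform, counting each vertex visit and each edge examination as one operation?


A full DFS traversal visits each vertex once and examines each edge once.
V = 101
E = 144
Sum = 101 + 144 = 245


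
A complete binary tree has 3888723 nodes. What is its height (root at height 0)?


In a complete binary tree, level k holds nodes 2^k .. 2^(k+1)-1 (1-indexed).
Height = floor(log2(n)) = floor(log2(3888723)) = 21
Check: 2^21 = 2097152 <= 3888723 < 4194304 = 2^22


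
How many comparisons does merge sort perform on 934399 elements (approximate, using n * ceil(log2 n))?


Recursion depth: ceil(log2(934399)) = 20
Each recursion level merges n = 934399 elements
Total = 934399 * 20 = 18687980


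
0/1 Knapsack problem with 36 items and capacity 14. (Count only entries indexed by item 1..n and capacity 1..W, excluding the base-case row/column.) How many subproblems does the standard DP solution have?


The DP table is indexed by (item, capacity).
Rows: 36 items
Columns: 14 capacity values (1 to W)
Total subproblems = 36 * 14 = 504


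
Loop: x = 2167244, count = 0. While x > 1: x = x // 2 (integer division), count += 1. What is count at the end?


The variable x halves each step:
x = 2167244 -> 1083622 -> 541811 -> 270905 -> 135452 -> 67726 -> 33863 -> 16931 -> 8465 -> 4232 -> 2116 -> 1058 -> 529 -> 264 -> 132 -> 66 -> 33 -> 16 -> 8 -> 4 -> 2 -> 1
Number of halvings = floor(log2(2167244)) = 21


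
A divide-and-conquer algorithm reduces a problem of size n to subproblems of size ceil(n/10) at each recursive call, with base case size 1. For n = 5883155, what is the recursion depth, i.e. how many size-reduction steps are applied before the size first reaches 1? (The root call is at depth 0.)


Each step divides the size by 10 (rounding up); after k steps the size is ceil(n/10^k), which equals 1 exactly when 10^k >= n.
So the depth is the smallest k with 10^k >= 5883155, i.e. ceil(log_10(5883155)).
10^6 = 1000000 < 5883155 <= 10000000 = 10^7
Recursion depth = 7


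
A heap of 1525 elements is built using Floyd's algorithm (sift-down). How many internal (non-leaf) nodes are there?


Leaf nodes occupy roughly half the array.
Sift-down is called for each internal node, starting from the last one.
Internal nodes = floor(n/2) = floor(1525/2) = 762


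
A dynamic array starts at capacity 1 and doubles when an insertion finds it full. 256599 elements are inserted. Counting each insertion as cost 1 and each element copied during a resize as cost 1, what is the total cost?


n = 256599
Insertion costs: 256599
Resizes copy 1, 2, 4, ... up to the largest power of 2 that is <= n-1 = 256598, i.e. 131072.
Copy costs = 1 + 2 + 4 + 8 + 16 + 32 + 64 + 128 + 256 + 512 + 1024 + 2048 + 4096 + 8192 + 16384 + 32768 + 65536 + 131072 = 262143
Total = 256599 + 262143 = 518742


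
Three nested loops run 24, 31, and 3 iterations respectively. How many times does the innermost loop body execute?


Loop 1 (outermost): 24 iterations
Loop 2 (middle): 31 iterations per outer
Loop 3 (innermost): 3 iterations per middle
Total = 24 * 31 * 3 = 2232


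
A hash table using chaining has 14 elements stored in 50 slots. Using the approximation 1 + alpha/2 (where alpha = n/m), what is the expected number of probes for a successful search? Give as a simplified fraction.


Load factor alpha = n/m = 14/50
Expected probes = 1 + alpha/2 = 1 + 14/(2*50)
= 1 + 14/100
= 100/100 + 14/100
= 114/100
Simplify: 57/50


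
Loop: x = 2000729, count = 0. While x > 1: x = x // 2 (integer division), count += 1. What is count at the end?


The variable x halves each step:
x = 2000729 -> 1000364 -> 500182 -> 250091 -> 125045 -> 62522 -> 31261 -> 15630 -> 7815 -> 3907 -> 1953 -> 976 -> 488 -> 244 -> 122 -> 61 -> 30 -> 15 -> 7 -> 3 -> 1
Number of halvings = floor(log2(2000729)) = 20


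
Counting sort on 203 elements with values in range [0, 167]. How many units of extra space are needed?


Output array size: 203 (to store sorted result)
Count array size: 168 (one slot per possible value, range 0 to 167)
Total extra space = 203 + 168 = 371


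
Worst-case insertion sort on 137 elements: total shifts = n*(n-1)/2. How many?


Sum of shifts = 1 + 2 + 3 + ... + 136
= 137 * 136 / 2
= 18632 / 2
= 9316


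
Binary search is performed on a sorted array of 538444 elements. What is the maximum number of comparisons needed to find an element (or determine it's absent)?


Binary search halves the search space each comparison:
  Step 1: search space = 538444 -> 269222
  Step 2: search space = 269222 -> 134611
  Step 3: search space = 134611 -> 67305
  Step 4: search space = 67305 -> 33652
  Step 5: search space = 33652 -> 16826
  Step 6: search space = 16826 -> 8413
  Step 7: search space = 8413 -> 4206
  Step 8: search space = 4206 -> 2103
  Step 9: search space = 2103 -> 1051
  Step 10: search space = 1051 -> 525
  Step 11: search space = 525 -> 262
  Step 12: search space = 262 -> 131
  Step 13: search space = 131 -> 65
  Step 14: search space = 65 -> 32
  Step 15: search space = 32 -> 16
  Step 16: search space = 16 -> 8
  Step 17: search space = 8 -> 4
  Step 18: search space = 4 -> 2
  Step 19: search space = 2 -> 1
  Step 20: search space = 1 (final check)
Maximum comparisons = floor(log2(538444)) + 1 = 19 + 1 = 20


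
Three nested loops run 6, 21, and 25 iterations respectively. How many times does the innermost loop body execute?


Loop 1 (outermost): 6 iterations
Loop 2 (middle): 21 iterations per outer
Loop 3 (innermost): 25 iterations per middle
Total = 6 * 21 * 25 = 3150


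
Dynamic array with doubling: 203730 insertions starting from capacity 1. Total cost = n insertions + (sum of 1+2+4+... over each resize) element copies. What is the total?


n = 203730
Insertion costs: 203730
Resizes copy 1, 2, 4, ... up to the largest power of 2 that is <= n-1 = 203729, i.e. 131072.
Copy costs = 1 + 2 + 4 + 8 + 16 + 32 + 64 + 128 + 256 + 512 + 1024 + 2048 + 4096 + 8192 + 16384 + 32768 + 65536 + 131072 = 262143
Total = 203730 + 262143 = 465873


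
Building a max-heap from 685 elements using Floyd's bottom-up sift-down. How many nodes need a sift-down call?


In a heap of 685 elements (0-indexed array):
  Last element index: 684
  Parent of last element: floor((684 - 1) / 2) = 341
  Internal nodes: indices 0 to 341
  Count = floor(685/2) = 342


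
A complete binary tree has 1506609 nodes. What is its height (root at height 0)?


In a complete binary tree, level k holds nodes 2^k .. 2^(k+1)-1 (1-indexed).
Height = floor(log2(n)) = floor(log2(1506609)) = 20
Check: 2^20 = 1048576 <= 1506609 < 2097152 = 2^21


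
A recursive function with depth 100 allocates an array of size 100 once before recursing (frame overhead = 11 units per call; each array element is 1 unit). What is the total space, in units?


Array allocation: 100 units (allocated once)
Stack frames: 100 deep * 11 per frame = 1100 units
Total = 100 + 1100 = 1200


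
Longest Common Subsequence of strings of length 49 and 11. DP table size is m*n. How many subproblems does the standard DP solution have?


DP table indexed by positions in both strings.
First string: 49 positions
Second string: 11 positions
Total = 49 * 11 = 539


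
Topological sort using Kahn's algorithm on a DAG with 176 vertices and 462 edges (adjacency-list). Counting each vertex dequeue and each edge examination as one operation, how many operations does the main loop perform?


Kahn's algorithm:
  1. Compute in-degrees: O(V + E)
  2. Process queue: each vertex dequeued once (O(V))
     each edge examined once (O(E))
Total = V + E = 176 + 462 = 638


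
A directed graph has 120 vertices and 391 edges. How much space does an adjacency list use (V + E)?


Adjacency list: one list head per vertex + one entry per edge
Vertex heads: 120
Edge entries: 391
Total = 120 + 391 = 511


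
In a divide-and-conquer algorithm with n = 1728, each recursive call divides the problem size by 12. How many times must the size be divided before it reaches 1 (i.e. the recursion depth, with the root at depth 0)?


Number of divisions = log_12(1728)
Sizes: 1728 -> 144 -> 12 -> 1 (3 divisions)
Recursion depth = 3


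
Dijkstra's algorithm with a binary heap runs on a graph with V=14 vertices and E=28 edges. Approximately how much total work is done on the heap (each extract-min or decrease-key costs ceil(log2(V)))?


Dijkstra with a binary heap: each vertex is extracted once, each edge may relax once.
Each heap operation costs O(log V).
V + E = 14 + 28 = 42
ceil(log2(14)) = 4 (since 2^3 = 8 < 14 <= 16 = 2^4)
Total heap work = (V+E) * ceil(log2(V)) = 42 * 4 = 168


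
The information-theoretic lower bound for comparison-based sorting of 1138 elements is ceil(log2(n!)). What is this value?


A binary decision tree of height h has at most 2^h leaves and needs at least n! of them, so h >= ceil(log2(n!)).
1138! is far too large to multiply out, so use Stirling's series:
  ln(n!) ~ n ln n - n + (1/2) ln(2 pi n) + 1/(12n)  (error below 1/(360 n^3), negligible here)
  ln(1138) = 7.0370276
  n ln n = 1138 * 7.0370276 = 8008.1374
  (1/2) ln(2 pi * 1138) = (1/2) ln(7150.2649) = 4.4375
  1/(12*1138) = 0.0001
  ln(1138!) ~ 8008.1374 - 1138 + 4.4375 + 0.0001 = 6874.5750
Convert to base 2: log2(1138!) = 6874.5750 / ln 2 = 6874.5750 / 0.69314718 = 9917.9153
ceil(9917.9153) = 9918


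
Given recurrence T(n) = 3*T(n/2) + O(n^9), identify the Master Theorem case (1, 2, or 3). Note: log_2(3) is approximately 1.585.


Master Theorem parameters: a=3, b=2, c=9
log_b(a) = 1.585
Compare b^c with a: 2^9 = 512 > 3, so c > log_b(a).
Comparing c=9 vs log_b(a)=1.585:
9 > 1.585 => Case 3
Result: T(n) = O(n^9)
Master Theorem case = 3


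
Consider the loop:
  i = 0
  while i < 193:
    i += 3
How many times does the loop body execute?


Starting at i = 0, each iteration adds 3.
Iterations until i >= 193:
  Iteration 1: i = 0 -> i = 3
  Iteration 2: i = 3 -> i = 6
  Iteration 3: i = 6 -> i = 9
  Iteration 4: i = 9 -> i = 12
  Iteration 5: i = 12 -> i = 15
  Iteration 6: i = 15 -> i = 18
  Iteration 7: i = 18 -> i = 21
  Iteration 8: i = 21 -> i = 24
  ... continuing ...
Total iterations = ceil(193/3) = 65


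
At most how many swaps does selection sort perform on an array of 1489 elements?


Each of the 1488 passes places one element in its final position.
Pass 1: swap minimum into position 0
Pass 2: swap minimum of remaining into position 1
...
Pass 1488: last two elements, one swap
Maximum swaps = 1489 - 1 = 1488


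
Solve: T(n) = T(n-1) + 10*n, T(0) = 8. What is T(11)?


Expanding the recurrence:
T(11) = T(10) + 10*11
       = T(9) + 10*10 + 10*11
       ...
       = T(0) + 10*(1 + 2 + ... + 11)
       = 8 + 10 * 11*12/2
       = 8 + 10 * 66
       = 8 + 660 = 668


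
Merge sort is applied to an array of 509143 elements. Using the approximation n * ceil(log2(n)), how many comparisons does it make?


Merge sort divides the array into halves recursively.
Number of levels = ceil(log2(509143)) = 19
At each level, approximately n = 509143 comparisons are needed for merging.
Total comparisons ~ n * ceil(log2(n)) = 509143 * 19 = 9673717
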